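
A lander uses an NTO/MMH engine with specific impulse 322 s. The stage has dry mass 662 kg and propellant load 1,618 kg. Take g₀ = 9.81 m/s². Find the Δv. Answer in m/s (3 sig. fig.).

v_e = Isp · g₀ = 322 × 9.81 = 3158.8 m/s.
m₀ = m_dry + m_prop = 662 + 1,618 = 2,280 kg.
Δv = v_e · ln(m₀/m_f) = 3158.8 × ln(3.444) = 3158.8 × 1.2367 ≈ 3906.4 m/s.

Δv ≈ 3910 m/s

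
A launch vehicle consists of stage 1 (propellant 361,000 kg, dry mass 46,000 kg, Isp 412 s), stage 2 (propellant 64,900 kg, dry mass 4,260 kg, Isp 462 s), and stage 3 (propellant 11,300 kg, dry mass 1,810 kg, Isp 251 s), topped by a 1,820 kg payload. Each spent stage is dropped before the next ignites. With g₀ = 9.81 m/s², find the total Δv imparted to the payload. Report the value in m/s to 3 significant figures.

Ignition mass of stage 1 = 361,000+46,000 + 64,900+4,260 + 11,300+1,810 + 1,820 = 491,090 kg.
Stage 1: m₀ = 491,090 kg, m_f = 491,090 − 361,000 = 130,090 kg; Δv = 412×9.81×ln(3.775) = 4041.7×1.3284 ≈ 5369 m/s.
Stage 2: m₀ = 84,090 kg, m_f = 84,090 − 64,900 = 19,190 kg; Δv = 462×9.81×ln(4.382) = 4532.2×1.4775 ≈ 6696 m/s.
Stage 3: m₀ = 14,930 kg, m_f = 14,930 − 11,300 = 3,630 kg; Δv = 251×9.81×ln(4.113) = 2462.3×1.4141 ≈ 3482 m/s.
Total Δv = 5369 + 6696 + 3482 = 15547 m/s.

Δv ≈ 15500 m/s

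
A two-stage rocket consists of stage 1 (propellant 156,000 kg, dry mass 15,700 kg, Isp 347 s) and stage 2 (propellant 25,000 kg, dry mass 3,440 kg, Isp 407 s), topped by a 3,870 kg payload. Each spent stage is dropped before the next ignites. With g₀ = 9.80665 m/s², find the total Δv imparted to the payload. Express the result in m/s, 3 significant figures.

Δv ≈ 10900 m/s

Ignition mass of stage 1 = 156,000+15,700 + 25,000+3,440 + 3,870 = 204,010 kg.
Stage 1: m₀ = 204,010 kg, m_f = 204,010 − 156,000 = 48,010 kg; Δv = 347×9.80665×ln(4.249) = 3402.9×1.4468 ≈ 4923 m/s.
Stage 2: m₀ = 32,310 kg, m_f = 32,310 − 25,000 = 7,310 kg; Δv = 407×9.80665×ln(4.42) = 3991.3×1.4861 ≈ 5932 m/s.
Total Δv = 4923 + 5932 = 10855 m/s.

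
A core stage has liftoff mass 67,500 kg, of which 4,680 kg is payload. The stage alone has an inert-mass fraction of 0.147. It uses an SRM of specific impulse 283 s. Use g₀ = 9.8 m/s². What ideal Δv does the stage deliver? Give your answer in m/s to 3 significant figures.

Stage wet mass = m₀ − payload = 67,500 − 4,680 = 62,820 kg.
Stage dry mass = ε × stage wet mass = 0.147 × 62,820 = 9,234.54 kg.
Burnout mass m_f = stage dry + payload = 9,234.54 + 4,680 = 13,914.54 kg.
v_e = Isp · g₀ = 283 × 9.8 = 2773.4 m/s.
Using Δv = v_e ln(m₀/m_f): Δv = v_e · ln(67,500/13,914.54) = 2773.4 × ln(4.851) = 2773.4 × 1.5792 ≈ 4380 m/s.

Δv ≈ 4380 m/s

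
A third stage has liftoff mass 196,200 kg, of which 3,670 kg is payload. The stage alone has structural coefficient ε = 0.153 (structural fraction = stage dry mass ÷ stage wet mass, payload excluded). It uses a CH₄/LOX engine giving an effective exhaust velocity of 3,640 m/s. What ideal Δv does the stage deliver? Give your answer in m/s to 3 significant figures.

Δv ≈ 6470 m/s

Stage wet mass = m₀ − payload = 196,200 − 3,670 = 192,530 kg.
Stage dry mass = ε × stage wet mass = 0.153 × 192,530 = 29,457.1 kg.
Burnout mass m_f = stage dry + payload = 29,457.1 + 3,670 = 33,127.1 kg.
Using Δv = v_e ln(m₀/m_f): Δv = v_e · ln(196,200/33,127.1) = 3640.0 × ln(5.923) = 3640.0 × 1.7788 ≈ 6475 m/s.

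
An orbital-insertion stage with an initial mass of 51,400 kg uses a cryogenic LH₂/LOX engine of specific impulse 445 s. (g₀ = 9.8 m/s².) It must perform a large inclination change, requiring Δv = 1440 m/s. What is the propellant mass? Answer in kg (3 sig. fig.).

propellant mass ≈ 14500 kg

v_e = Isp · g₀ = 445 × 9.8 = 4361.0 m/s.
m₀/m_f = exp(Δv / v_e) = exp(1440 / 4361.0) = exp(0.3302) = 1.3912.
m_f = 51,400 / 1.3912 = 36,946.5 kg, so propellant = m₀ − m_f = 51,400 − 36,946.5 = 14,453.5 kg.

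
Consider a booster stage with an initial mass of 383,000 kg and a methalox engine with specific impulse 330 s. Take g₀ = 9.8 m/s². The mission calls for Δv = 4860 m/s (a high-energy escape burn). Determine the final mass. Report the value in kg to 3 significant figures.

v_e = Isp · g₀ = 330 × 9.8 = 3234.0 m/s.
m₀/m_f = exp(Δv / v_e) = exp(4860 / 3234.0) = exp(1.5028) = 4.4942.
m_f = m₀ / 4.4942 = 383,000 / 4.4942 = 85,221 kg.

final mass ≈ 85200 kg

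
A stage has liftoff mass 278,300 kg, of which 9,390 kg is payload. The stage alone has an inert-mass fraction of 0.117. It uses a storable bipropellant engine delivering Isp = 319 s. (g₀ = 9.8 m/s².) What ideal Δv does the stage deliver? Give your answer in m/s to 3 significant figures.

Stage wet mass = m₀ − payload = 278,300 − 9,390 = 268,910 kg.
Stage dry mass = ε × stage wet mass = 0.117 × 268,910 = 31,462.5 kg.
Burnout mass m_f = stage dry + payload = 31,462.5 + 9,390 = 40,852.5 kg.
v_e = Isp · g₀ = 319 × 9.8 = 3126.2 m/s.
Rocket equation: Δv = v_e · ln(278,300/40,852.5) = 3126.2 × ln(6.812) = 3126.2 × 1.9187 ≈ 5998 m/s.

Δv ≈ 6000 m/s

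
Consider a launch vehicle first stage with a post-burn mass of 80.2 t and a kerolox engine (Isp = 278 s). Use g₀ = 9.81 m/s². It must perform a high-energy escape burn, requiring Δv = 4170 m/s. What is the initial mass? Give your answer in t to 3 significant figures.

initial mass ≈ 370 t

v_e = Isp · g₀ = 278 × 9.81 = 2727.2 m/s.
By the Tsiolkovsky rocket equation, m₀/m_f = exp(Δv / v_e) = exp(4170 / 2727.2) = exp(1.5291) = 4.6138.
m₀ = m_f × 4.6138 = 80.2 × 4.6138 = 370.027 t.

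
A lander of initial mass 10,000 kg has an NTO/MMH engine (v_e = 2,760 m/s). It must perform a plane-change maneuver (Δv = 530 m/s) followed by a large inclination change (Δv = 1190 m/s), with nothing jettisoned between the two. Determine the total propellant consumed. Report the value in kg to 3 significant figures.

After the first burn: m = 10000 × exp(−530/2760.0) = 10000 × 0.82528 = 8,252.8 kg.
After the second burn: m = 8,252.8 × exp(−1190/2760.0) = 8,252.8 × 0.64976 = 5,362.34 kg.
Total propellant = m₀ − m_final = 10000 − 5,362.34 = 4,637.66 kg.

total propellant consumed ≈ 4640 kg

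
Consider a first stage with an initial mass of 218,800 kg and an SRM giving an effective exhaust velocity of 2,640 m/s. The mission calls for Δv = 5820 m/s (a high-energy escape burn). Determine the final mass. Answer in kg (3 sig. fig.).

m₀/m_f = exp(Δv / v_e) = exp(5820 / 2640.0) = exp(2.2045) = 9.0661.
m_f = m₀ / 9.0661 = 218,800 / 9.0661 = 24,133.9 kg.

final mass ≈ 24100 kg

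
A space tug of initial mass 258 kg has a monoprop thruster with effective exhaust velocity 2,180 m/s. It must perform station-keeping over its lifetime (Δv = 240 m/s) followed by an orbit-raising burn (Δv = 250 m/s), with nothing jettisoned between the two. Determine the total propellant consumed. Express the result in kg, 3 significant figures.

total propellant consumed ≈ 51.9 kg

After the first burn: m = 258 × exp(−240/2180.0) = 258 × 0.89575 = 231.104 kg.
After the second burn: m = 231.104 × exp(−250/2180.0) = 231.104 × 0.89165 = 206.064 kg.
Total propellant = m₀ − m_final = 258 − 206.064 = 51.936 kg.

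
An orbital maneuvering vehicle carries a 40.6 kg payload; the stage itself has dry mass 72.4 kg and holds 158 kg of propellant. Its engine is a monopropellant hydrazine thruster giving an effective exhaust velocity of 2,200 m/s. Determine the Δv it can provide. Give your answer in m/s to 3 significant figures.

Δv ≈ 1920 m/s

m₀ = payload + dry + propellant = 40.6 + 72.4 + 158 = 271 kg.
m_f = payload + dry = 40.6 + 72.4 = 113 kg.
From the ideal rocket equation, Δv = v_e · ln(m₀/m_f) = 2200.0 × ln(2.398) = 2200.0 × 0.8747 ≈ 1924.4 m/s.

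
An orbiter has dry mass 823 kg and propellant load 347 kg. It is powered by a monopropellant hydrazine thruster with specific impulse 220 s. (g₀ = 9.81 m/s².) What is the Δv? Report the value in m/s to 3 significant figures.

Δv ≈ 759 m/s

v_e = Isp · g₀ = 220 × 9.81 = 2158.2 m/s.
m₀ = m_dry + m_prop = 823 + 347 = 1,170 kg.
Δv = v_e · ln(m₀/m_f) = 2158.2 × ln(1.422) = 2158.2 × 0.3518 ≈ 759.3 m/s.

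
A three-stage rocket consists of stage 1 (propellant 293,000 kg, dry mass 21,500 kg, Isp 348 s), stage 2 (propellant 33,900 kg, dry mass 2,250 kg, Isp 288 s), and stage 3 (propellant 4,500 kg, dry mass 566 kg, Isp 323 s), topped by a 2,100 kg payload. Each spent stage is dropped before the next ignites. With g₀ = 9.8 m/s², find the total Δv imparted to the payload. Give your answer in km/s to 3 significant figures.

Δv ≈ 13.3 km/s

Ignition mass of stage 1 = 293,000+21,500 + 33,900+2,250 + 4,500+566 + 2,100 = 357,816 kg.
Stage 1: m₀ = 357,816 kg, m_f = 357,816 − 293,000 = 64,816 kg; Δv = 348×9.8×ln(5.52) = 3410.4×1.7085 ≈ 5827 m/s.
Stage 2: m₀ = 43,316 kg, m_f = 43,316 − 33,900 = 9,416 kg; Δv = 288×9.8×ln(4.6) = 2822.4×1.5261 ≈ 4307 m/s.
Stage 3: m₀ = 7,166 kg, m_f = 7,166 − 4,500 = 2,666 kg; Δv = 323×9.8×ln(2.688) = 3165.4×0.9888 ≈ 3130 m/s.
Total Δv = 5827 + 4307 + 3130 = 13264 m/s.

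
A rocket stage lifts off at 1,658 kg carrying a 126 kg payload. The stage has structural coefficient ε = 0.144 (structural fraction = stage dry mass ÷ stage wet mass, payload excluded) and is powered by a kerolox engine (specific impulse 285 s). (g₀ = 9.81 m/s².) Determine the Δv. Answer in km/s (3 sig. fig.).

Stage wet mass = m₀ − payload = 1,658 − 126 = 1,532 kg.
Stage dry mass = ε × stage wet mass = 0.144 × 1,532 = 220.608 kg.
Burnout mass m_f = stage dry + payload = 220.608 + 126 = 346.608 kg.
v_e = Isp · g₀ = 285 × 9.81 = 2795.9 m/s.
Δv = v_e · ln(1,658/346.608) = 2795.9 × ln(4.784) = 2795.9 × 1.5652 ≈ 4376 m/s.

Δv ≈ 4.38 km/s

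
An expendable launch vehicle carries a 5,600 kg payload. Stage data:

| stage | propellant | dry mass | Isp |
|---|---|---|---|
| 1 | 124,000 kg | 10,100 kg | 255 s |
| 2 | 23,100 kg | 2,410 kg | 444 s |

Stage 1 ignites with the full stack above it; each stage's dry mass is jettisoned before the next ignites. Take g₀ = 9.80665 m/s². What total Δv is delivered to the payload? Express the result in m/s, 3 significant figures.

Δv ≈ 9380 m/s

Ignition mass of stage 1 = 124,000+10,100 + 23,100+2,410 + 5,600 = 165,210 kg.
Stage 1: m₀ = 165,210 kg, m_f = 165,210 − 124,000 = 41,210 kg; Δv = 255×9.80665×ln(4.009) = 2500.7×1.3885 ≈ 3472 m/s.
Stage 2: m₀ = 31,110 kg, m_f = 31,110 − 23,100 = 8,010 kg; Δv = 444×9.80665×ln(3.884) = 4354.2×1.3568 ≈ 5908 m/s.
Total Δv = 3472 + 5908 = 9380 m/s.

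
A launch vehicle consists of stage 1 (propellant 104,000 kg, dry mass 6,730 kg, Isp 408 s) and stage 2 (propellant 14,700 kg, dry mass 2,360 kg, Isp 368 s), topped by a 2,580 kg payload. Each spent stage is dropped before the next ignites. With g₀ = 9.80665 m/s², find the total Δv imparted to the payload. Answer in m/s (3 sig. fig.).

Δv ≈ 11400 m/s

Ignition mass of stage 1 = 104,000+6,730 + 14,700+2,360 + 2,580 = 130,370 kg.
Stage 1: m₀ = 130,370 kg, m_f = 130,370 − 104,000 = 26,370 kg; Δv = 408×9.80665×ln(4.944) = 4001.1×1.5981 ≈ 6394 m/s.
Stage 2: m₀ = 19,640 kg, m_f = 19,640 − 14,700 = 4,940 kg; Δv = 368×9.80665×ln(3.976) = 3608.8×1.3802 ≈ 4981 m/s.
Total Δv = 6394 + 4981 = 11375 m/s.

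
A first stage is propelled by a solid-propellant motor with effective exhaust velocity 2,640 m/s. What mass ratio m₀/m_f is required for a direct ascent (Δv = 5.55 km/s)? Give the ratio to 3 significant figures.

mass ratio ≈ 8.18

By the Tsiolkovsky rocket equation, m₀/m_f = exp(Δv / v_e) = exp(5550 / 2640.0) = exp(2.1023) = 8.1848.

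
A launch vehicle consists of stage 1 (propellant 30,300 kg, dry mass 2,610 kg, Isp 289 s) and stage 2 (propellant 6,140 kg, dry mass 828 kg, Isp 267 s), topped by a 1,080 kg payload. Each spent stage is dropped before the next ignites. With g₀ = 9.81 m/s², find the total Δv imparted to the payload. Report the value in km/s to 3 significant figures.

Δv ≈ 7.59 km/s

Ignition mass of stage 1 = 30,300+2,610 + 6,140+828 + 1,080 = 40,958 kg.
Stage 1: m₀ = 40,958 kg, m_f = 40,958 − 30,300 = 10,658 kg; Δv = 289×9.81×ln(3.843) = 2835.1×1.3462 ≈ 3817 m/s.
Stage 2: m₀ = 8,048 kg, m_f = 8,048 − 6,140 = 1,908 kg; Δv = 267×9.81×ln(4.218) = 2619.3×1.4394 ≈ 3770 m/s.
Total Δv = 3817 + 3770 = 7587 m/s.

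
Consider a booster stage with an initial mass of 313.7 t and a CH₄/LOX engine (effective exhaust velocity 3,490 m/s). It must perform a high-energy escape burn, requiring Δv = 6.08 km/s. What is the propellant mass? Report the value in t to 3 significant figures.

propellant mass ≈ 259 t

From the ideal rocket equation, m₀/m_f = exp(Δv / v_e) = exp(6080 / 3490.0) = exp(1.7421) = 5.7094.
m_f = 313.7 / 5.7094 = 54.9445 t, so propellant = m₀ − m_f = 313.7 − 54.9445 = 258.7555 t.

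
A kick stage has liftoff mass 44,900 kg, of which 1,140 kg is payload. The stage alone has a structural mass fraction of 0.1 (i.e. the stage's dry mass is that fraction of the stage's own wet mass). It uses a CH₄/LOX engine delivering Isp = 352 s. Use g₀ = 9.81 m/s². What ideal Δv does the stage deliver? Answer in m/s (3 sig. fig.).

Stage wet mass = m₀ − payload = 44,900 − 1,140 = 43,760 kg.
Stage dry mass = ε × stage wet mass = 0.1 × 43,760 = 4,376 kg.
Burnout mass m_f = stage dry + payload = 4,376 + 1,140 = 5,516 kg.
v_e = Isp · g₀ = 352 × 9.81 = 3453.1 m/s.
Δv = v_e · ln(44,900/5,516) = 3453.1 × ln(8.14) = 3453.1 × 2.0968 ≈ 7240 m/s.

Δv ≈ 7240 m/s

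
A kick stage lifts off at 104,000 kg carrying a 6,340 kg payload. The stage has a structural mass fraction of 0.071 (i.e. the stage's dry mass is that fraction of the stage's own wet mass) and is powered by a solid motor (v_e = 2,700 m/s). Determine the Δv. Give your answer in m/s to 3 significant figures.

Stage wet mass = m₀ − payload = 104,000 − 6,340 = 97,660 kg.
Stage dry mass = ε × stage wet mass = 0.071 × 97,660 = 6,933.86 kg.
Burnout mass m_f = stage dry + payload = 6,933.86 + 6,340 = 13,273.86 kg.
Rocket equation: Δv = v_e · ln(104,000/13,273.86) = 2700.0 × ln(7.835) = 2700.0 × 2.0586 ≈ 5558 m/s.

Δv ≈ 5560 m/s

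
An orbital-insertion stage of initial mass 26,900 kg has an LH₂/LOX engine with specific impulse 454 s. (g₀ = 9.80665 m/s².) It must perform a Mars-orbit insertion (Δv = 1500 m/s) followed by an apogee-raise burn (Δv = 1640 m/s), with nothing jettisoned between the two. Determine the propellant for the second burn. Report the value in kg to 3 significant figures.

propellant for the second burn ≈ 5920 kg

v_e = Isp · g₀ = 454 × 9.80665 = 4452.2 m/s.
After the first burn: m = 26900 × exp(−1500/4452.2) = 26900 × 0.71397 = 19,205.8 kg.
After the second burn: m = 19,205.8 × exp(−1640/4452.2) = 19,205.8 × 0.69187 = 13,287.9 kg.
Second-burn propellant = 19,205.8 − 13,287.9 = 5,917.9 kg.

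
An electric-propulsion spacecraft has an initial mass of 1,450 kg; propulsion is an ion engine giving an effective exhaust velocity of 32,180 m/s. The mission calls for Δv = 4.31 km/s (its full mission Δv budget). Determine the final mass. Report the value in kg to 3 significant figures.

final mass ≈ 1270 kg

m₀/m_f = exp(Δv / v_e) = exp(4310 / 32180.0) = exp(0.1339) = 1.1433.
m_f = m₀ / 1.1433 = 1,450 / 1.1433 = 1,268.26 kg.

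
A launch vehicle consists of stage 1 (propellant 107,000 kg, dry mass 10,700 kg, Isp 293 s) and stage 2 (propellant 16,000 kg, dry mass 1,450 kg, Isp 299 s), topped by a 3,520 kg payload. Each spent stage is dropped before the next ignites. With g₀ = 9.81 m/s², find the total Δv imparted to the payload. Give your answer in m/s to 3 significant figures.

Δv ≈ 8470 m/s

Ignition mass of stage 1 = 107,000+10,700 + 16,000+1,450 + 3,520 = 138,670 kg.
Stage 1: m₀ = 138,670 kg, m_f = 138,670 − 107,000 = 31,670 kg; Δv = 293×9.81×ln(4.379) = 2874.3×1.4767 ≈ 4245 m/s.
Stage 2: m₀ = 20,970 kg, m_f = 20,970 − 16,000 = 4,970 kg; Δv = 299×9.81×ln(4.219) = 2933.2×1.4397 ≈ 4223 m/s.
Total Δv = 4245 + 4223 = 8468 m/s.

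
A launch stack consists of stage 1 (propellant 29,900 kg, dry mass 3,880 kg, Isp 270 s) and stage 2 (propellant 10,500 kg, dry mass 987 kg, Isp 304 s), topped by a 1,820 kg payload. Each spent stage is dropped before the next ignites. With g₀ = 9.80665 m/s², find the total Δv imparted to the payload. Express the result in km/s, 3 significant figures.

Ignition mass of stage 1 = 29,900+3,880 + 10,500+987 + 1,820 = 47,087 kg.
Stage 1: m₀ = 47,087 kg, m_f = 47,087 − 29,900 = 17,187 kg; Δv = 270×9.80665×ln(2.74) = 2647.8×1.0078 ≈ 2669 m/s.
Stage 2: m₀ = 13,307 kg, m_f = 13,307 − 10,500 = 2,807 kg; Δv = 304×9.80665×ln(4.741) = 2981.2×1.5562 ≈ 4639 m/s.
Total Δv = 2669 + 4639 = 7308 m/s.

Δv ≈ 7.31 km/s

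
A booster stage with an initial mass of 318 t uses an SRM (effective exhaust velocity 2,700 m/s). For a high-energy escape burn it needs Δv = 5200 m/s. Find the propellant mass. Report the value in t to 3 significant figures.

propellant mass ≈ 272 t

Using Δv = v_e ln(m₀/m_f): m₀/m_f = exp(Δv / v_e) = exp(5200 / 2700.0) = exp(1.9259) = 6.8615.
m_f = 318 / 6.8615 = 46.3456 t, so propellant = m₀ − m_f = 318 − 46.3456 = 271.6544 t.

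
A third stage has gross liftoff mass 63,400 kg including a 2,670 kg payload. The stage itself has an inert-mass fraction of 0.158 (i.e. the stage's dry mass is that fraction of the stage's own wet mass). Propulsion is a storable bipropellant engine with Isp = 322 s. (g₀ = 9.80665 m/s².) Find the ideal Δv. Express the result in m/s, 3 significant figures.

Stage wet mass = m₀ − payload = 63,400 − 2,670 = 60,730 kg.
Stage dry mass = ε × stage wet mass = 0.158 × 60,730 = 9,595.34 kg.
Burnout mass m_f = stage dry + payload = 9,595.34 + 2,670 = 12,265.34 kg.
v_e = Isp · g₀ = 322 × 9.80665 = 3157.7 m/s.
Using Δv = v_e ln(m₀/m_f): Δv = v_e · ln(63,400/12,265.34) = 3157.7 × ln(5.169) = 3157.7 × 1.6427 ≈ 5187 m/s.

Δv ≈ 5190 m/s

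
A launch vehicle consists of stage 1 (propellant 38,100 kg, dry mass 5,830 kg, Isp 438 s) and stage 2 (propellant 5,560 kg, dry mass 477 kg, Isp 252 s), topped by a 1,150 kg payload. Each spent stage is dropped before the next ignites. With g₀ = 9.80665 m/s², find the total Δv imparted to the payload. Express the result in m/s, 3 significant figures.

Δv ≈ 9550 m/s

Ignition mass of stage 1 = 38,100+5,830 + 5,560+477 + 1,150 = 51,117 kg.
Stage 1: m₀ = 51,117 kg, m_f = 51,117 − 38,100 = 13,017 kg; Δv = 438×9.80665×ln(3.927) = 4295.3×1.3679 ≈ 5875 m/s.
Stage 2: m₀ = 7,187 kg, m_f = 7,187 − 5,560 = 1,627 kg; Δv = 252×9.80665×ln(4.417) = 2471.3×1.4855 ≈ 3671 m/s.
Total Δv = 5875 + 3671 = 9546 m/s.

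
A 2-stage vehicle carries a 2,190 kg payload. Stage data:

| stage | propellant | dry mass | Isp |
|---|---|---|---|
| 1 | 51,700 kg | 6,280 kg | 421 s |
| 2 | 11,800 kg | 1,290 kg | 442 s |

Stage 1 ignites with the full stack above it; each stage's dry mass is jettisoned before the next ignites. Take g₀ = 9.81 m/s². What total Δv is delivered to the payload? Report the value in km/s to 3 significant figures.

Δv ≈ 11.5 km/s

Ignition mass of stage 1 = 51,700+6,280 + 11,800+1,290 + 2,190 = 73,260 kg.
Stage 1: m₀ = 73,260 kg, m_f = 73,260 − 51,700 = 21,560 kg; Δv = 421×9.81×ln(3.398) = 4130.0×1.2232 ≈ 5052 m/s.
Stage 2: m₀ = 15,280 kg, m_f = 15,280 − 11,800 = 3,480 kg; Δv = 442×9.81×ln(4.391) = 4336.0×1.4795 ≈ 6415 m/s.
Total Δv = 5052 + 6415 = 11467 m/s.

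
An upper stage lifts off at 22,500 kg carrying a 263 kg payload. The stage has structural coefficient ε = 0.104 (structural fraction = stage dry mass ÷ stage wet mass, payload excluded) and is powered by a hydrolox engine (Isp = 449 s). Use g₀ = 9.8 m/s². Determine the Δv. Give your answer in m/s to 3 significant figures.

Stage wet mass = m₀ − payload = 22,500 − 263 = 22,237 kg.
Stage dry mass = ε × stage wet mass = 0.104 × 22,237 = 2,312.65 kg.
Burnout mass m_f = stage dry + payload = 2,312.65 + 263 = 2,575.65 kg.
v_e = Isp · g₀ = 449 × 9.8 = 4400.2 m/s.
Δv = v_e · ln(22,500/2,575.65) = 4400.2 × ln(8.736) = 4400.2 × 2.1674 ≈ 9537 m/s.

Δv ≈ 9540 m/s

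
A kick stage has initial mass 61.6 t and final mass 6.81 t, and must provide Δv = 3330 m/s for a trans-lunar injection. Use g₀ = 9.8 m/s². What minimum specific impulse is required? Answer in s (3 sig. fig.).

ln(m₀/m_f) = ln(61600/6810) = ln(9.046) = 2.2023.
v_e = Δv / ln(m₀/m_f) = 3330 / 2.2023 = 1512.1 m/s.
Isp = v_e / g₀ = 1512.1 / 9.8 = 154.3 s.

Isp ≈ 154 s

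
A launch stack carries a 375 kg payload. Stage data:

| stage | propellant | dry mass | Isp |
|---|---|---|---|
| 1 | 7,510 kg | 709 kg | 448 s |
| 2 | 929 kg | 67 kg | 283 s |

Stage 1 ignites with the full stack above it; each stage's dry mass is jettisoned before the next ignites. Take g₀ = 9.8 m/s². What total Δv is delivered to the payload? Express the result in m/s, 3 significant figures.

Ignition mass of stage 1 = 7,510+709 + 929+67 + 375 = 9,590 kg.
Stage 1: m₀ = 9,590 kg, m_f = 9,590 − 7,510 = 2,080 kg; Δv = 448×9.8×ln(4.611) = 4390.4×1.5284 ≈ 6710 m/s.
Stage 2: m₀ = 1,371 kg, m_f = 1,371 − 929 = 442 kg; Δv = 283×9.8×ln(3.102) = 2773.4×1.1320 ≈ 3139 m/s.
Total Δv = 6710 + 3139 = 9849 m/s.

Δv ≈ 9850 m/s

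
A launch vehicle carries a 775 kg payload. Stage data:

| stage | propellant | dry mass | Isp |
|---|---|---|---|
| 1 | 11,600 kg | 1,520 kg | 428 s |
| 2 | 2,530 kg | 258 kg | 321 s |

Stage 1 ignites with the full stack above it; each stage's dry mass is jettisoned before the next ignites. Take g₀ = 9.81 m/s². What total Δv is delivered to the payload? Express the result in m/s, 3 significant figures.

Ignition mass of stage 1 = 11,600+1,520 + 2,530+258 + 775 = 16,683 kg.
Stage 1: m₀ = 16,683 kg, m_f = 16,683 − 11,600 = 5,083 kg; Δv = 428×9.81×ln(3.282) = 4198.7×1.1885 ≈ 4990 m/s.
Stage 2: m₀ = 3,563 kg, m_f = 3,563 − 2,530 = 1,033 kg; Δv = 321×9.81×ln(3.449) = 3149.0×1.2381 ≈ 3899 m/s.
Total Δv = 4990 + 3899 = 8889 m/s.

Δv ≈ 8890 m/s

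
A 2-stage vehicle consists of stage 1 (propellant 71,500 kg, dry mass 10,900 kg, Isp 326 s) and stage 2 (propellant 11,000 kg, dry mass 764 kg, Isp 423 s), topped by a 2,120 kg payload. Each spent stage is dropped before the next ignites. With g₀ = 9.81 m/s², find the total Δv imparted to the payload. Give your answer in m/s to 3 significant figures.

Ignition mass of stage 1 = 71,500+10,900 + 11,000+764 + 2,120 = 96,284 kg.
Stage 1: m₀ = 96,284 kg, m_f = 96,284 − 71,500 = 24,784 kg; Δv = 326×9.81×ln(3.885) = 3198.1×1.3571 ≈ 4340 m/s.
Stage 2: m₀ = 13,884 kg, m_f = 13,884 − 11,000 = 2,884 kg; Δv = 423×9.81×ln(4.814) = 4149.6×1.5716 ≈ 6521 m/s.
Total Δv = 4340 + 6521 = 10861 m/s.

Δv ≈ 10900 m/s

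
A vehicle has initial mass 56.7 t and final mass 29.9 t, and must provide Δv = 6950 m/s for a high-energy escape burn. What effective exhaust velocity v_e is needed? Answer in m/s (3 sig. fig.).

v_e ≈ 10900 m/s

ln(m₀/m_f) = ln(56700/29900) = ln(1.896) = 0.6399.
From the ideal rocket equation, v_e = Δv / ln(m₀/m_f) = 6950 / 0.6399 = 10860.8 m/s.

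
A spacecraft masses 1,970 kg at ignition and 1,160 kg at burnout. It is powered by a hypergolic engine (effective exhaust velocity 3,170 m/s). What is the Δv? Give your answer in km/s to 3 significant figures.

Using Δv = v_e ln(m₀/m_f): Δv = v_e · ln(m₀/m_f) = 3170.0 × ln(1.698) = 3170.0 × 0.5296 ≈ 1678.9 m/s.

Δv ≈ 1.68 km/s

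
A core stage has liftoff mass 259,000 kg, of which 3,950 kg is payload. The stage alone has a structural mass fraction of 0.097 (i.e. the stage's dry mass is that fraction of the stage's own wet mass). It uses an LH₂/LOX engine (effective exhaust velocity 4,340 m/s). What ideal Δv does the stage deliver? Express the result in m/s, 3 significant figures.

Stage wet mass = m₀ − payload = 259,000 − 3,950 = 255,050 kg.
Stage dry mass = ε × stage wet mass = 0.097 × 255,050 = 24,739.9 kg.
Burnout mass m_f = stage dry + payload = 24,739.9 + 3,950 = 28,689.9 kg.
Rocket equation: Δv = v_e · ln(259,000/28,689.9) = 4340.0 × ln(9.028) = 4340.0 × 2.2003 ≈ 9549 m/s.

Δv ≈ 9550 m/s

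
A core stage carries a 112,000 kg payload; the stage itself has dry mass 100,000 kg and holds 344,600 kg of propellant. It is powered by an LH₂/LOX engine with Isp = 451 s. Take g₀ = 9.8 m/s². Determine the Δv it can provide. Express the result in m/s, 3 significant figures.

Δv ≈ 4270 m/s

v_e = Isp · g₀ = 451 × 9.8 = 4419.8 m/s.
m₀ = payload + dry + propellant = 112,000 + 100,000 + 344,600 = 556,600 kg.
m_f = payload + dry = 112,000 + 100,000 = 212,000 kg.
From the ideal rocket equation, Δv = v_e · ln(m₀/m_f) = 4419.8 × ln(2.625) = 4419.8 × 0.9653 ≈ 4266.3 m/s.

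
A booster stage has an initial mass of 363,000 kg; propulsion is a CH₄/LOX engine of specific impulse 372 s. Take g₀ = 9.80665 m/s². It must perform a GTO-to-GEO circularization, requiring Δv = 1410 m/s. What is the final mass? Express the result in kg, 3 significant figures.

v_e = Isp · g₀ = 372 × 9.80665 = 3648.1 m/s.
From the ideal rocket equation, m₀/m_f = exp(Δv / v_e) = exp(1410 / 3648.1) = exp(0.3865) = 1.4718.
m_f = m₀ / 1.4718 = 363,000 / 1.4718 = 246,637 kg.

final mass ≈ 247000 kg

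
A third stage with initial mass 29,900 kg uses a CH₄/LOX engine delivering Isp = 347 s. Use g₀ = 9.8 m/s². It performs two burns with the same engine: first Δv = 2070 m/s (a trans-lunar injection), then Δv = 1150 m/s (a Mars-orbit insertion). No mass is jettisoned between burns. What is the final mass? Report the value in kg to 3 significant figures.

final mass ≈ 11600 kg

v_e = Isp · g₀ = 347 × 9.8 = 3400.6 m/s.
After the first burn: m = 29900 × exp(−2070/3400.6) = 29900 × 0.54405 = 16,267.1 kg.
After the second burn: m = 16,267.1 × exp(−1150/3400.6) = 16,267.1 × 0.71307 = 11,599.6 kg.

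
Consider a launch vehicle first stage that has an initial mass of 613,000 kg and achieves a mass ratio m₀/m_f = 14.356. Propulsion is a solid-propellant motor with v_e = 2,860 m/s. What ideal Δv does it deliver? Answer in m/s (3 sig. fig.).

Rocket equation: Δv = v_e · ln(14.356) = 2860.0 × 2.6642 ≈ 7619.5 m/s.

Δv ≈ 7620 m/s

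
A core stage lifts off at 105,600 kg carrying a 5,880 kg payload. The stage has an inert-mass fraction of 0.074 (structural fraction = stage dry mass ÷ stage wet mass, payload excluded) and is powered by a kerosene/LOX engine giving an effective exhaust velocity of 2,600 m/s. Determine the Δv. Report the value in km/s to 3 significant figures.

Δv ≈ 5.39 km/s

Stage wet mass = m₀ − payload = 105,600 − 5,880 = 99,720 kg.
Stage dry mass = ε × stage wet mass = 0.074 × 99,720 = 7,379.28 kg.
Burnout mass m_f = stage dry + payload = 7,379.28 + 5,880 = 13,259.28 kg.
Rocket equation: Δv = v_e · ln(105,600/13,259.28) = 2600.0 × ln(7.964) = 2600.0 × 2.0750 ≈ 5395 m/s.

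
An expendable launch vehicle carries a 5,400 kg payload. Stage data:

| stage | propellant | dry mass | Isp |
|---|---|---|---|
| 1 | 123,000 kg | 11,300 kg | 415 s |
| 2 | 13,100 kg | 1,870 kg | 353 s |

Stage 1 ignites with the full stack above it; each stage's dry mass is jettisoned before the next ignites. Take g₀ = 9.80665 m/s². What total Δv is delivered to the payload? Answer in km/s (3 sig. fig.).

Ignition mass of stage 1 = 123,000+11,300 + 13,100+1,870 + 5,400 = 154,670 kg.
Stage 1: m₀ = 154,670 kg, m_f = 154,670 − 123,000 = 31,670 kg; Δv = 415×9.80665×ln(4.884) = 4069.8×1.5859 ≈ 6454 m/s.
Stage 2: m₀ = 20,370 kg, m_f = 20,370 − 13,100 = 7,270 kg; Δv = 353×9.80665×ln(2.802) = 3461.7×1.0303 ≈ 3567 m/s.
Total Δv = 6454 + 3567 = 10021 m/s.

Δv ≈ 10.0 km/s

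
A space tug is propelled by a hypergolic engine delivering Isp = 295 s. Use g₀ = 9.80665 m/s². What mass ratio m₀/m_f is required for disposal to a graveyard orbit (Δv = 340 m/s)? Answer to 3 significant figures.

mass ratio ≈ 1.12

v_e = Isp · g₀ = 295 × 9.80665 = 2893.0 m/s.
By the Tsiolkovsky rocket equation, m₀/m_f = exp(Δv / v_e) = exp(340 / 2893.0) = exp(0.1175) = 1.1247.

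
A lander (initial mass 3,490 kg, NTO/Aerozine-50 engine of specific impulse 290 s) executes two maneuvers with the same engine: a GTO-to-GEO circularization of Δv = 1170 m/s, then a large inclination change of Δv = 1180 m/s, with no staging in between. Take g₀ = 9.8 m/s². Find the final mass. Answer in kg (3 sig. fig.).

v_e = Isp · g₀ = 290 × 9.8 = 2842.0 m/s.
After the first burn: m = 3490 × exp(−1170/2842.0) = 3490 × 0.66253 = 2,312.23 kg.
After the second burn: m = 2,312.23 × exp(−1180/2842.0) = 2,312.23 × 0.66021 = 1,526.56 kg.

final mass ≈ 1530 kg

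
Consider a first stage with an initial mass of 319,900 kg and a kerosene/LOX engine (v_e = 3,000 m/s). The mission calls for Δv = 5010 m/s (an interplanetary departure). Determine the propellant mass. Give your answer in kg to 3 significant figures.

By the Tsiolkovsky rocket equation, m₀/m_f = exp(Δv / v_e) = exp(5010 / 3000.0) = exp(1.6700) = 5.3122.
m_f = 319,900 / 5.3122 = 60,219.9 kg, so propellant = m₀ − m_f = 319,900 − 60,219.9 = 259,680.1 kg.

propellant mass ≈ 260000 kg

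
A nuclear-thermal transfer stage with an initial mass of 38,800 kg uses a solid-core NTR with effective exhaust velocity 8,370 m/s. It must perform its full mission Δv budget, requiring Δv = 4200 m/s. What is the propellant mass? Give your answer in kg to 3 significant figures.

Using Δv = v_e ln(m₀/m_f): m₀/m_f = exp(Δv / v_e) = exp(4200 / 8370.0) = exp(0.5018) = 1.6517.
m_f = 38,800 / 1.6517 = 23,490.9 kg, so propellant = m₀ − m_f = 38,800 − 23,490.9 = 15,309.1 kg.

propellant mass ≈ 15300 kg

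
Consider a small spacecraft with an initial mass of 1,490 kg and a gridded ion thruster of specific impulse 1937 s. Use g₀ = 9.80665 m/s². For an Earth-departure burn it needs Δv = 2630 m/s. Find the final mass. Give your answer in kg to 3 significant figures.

final mass ≈ 1300 kg

v_e = Isp · g₀ = 1937 × 9.80665 = 18995.5 m/s.
Rocket equation: m₀/m_f = exp(Δv / v_e) = exp(2630 / 18995.5) = exp(0.1385) = 1.1485.
m_f = m₀ / 1.1485 = 1,490 / 1.1485 = 1,297.34 kg.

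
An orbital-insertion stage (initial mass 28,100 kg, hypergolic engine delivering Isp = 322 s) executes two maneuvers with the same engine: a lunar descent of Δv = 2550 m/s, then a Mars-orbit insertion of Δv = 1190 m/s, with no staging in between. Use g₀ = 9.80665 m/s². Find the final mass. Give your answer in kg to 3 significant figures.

final mass ≈ 8600 kg

v_e = Isp · g₀ = 322 × 9.80665 = 3157.7 m/s.
After the first burn: m = 28100 × exp(−2550/3157.7) = 28100 × 0.44595 = 12,531.2 kg.
After the second burn: m = 12,531.2 × exp(−1190/3157.7) = 12,531.2 × 0.68602 = 8,596.65 kg.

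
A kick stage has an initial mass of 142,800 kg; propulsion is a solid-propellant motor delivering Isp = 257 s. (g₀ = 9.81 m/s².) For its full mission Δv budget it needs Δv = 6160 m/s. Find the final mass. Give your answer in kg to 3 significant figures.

final mass ≈ 12400 kg

v_e = Isp · g₀ = 257 × 9.81 = 2521.2 m/s.
m₀/m_f = exp(Δv / v_e) = exp(6160 / 2521.2) = exp(2.4433) = 11.5111.
m_f = m₀ / 11.5111 = 142,800 / 11.5111 = 12,405.4 kg.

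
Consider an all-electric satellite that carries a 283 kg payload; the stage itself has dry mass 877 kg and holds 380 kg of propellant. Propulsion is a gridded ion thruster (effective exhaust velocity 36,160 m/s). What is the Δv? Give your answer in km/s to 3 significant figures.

Δv ≈ 10.2 km/s

m₀ = payload + dry + propellant = 283 + 877 + 380 = 1,540 kg.
m_f = payload + dry = 283 + 877 = 1,160 kg.
Δv = v_e · ln(m₀/m_f) = 36160.0 × ln(1.328) = 36160.0 × 0.2834 ≈ 10246.4 m/s.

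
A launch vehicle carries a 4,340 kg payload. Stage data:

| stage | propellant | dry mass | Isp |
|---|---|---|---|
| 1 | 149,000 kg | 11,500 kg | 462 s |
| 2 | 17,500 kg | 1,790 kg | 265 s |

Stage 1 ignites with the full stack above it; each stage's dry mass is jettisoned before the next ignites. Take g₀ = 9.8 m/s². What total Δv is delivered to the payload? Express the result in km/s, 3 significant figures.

Ignition mass of stage 1 = 149,000+11,500 + 17,500+1,790 + 4,340 = 184,130 kg.
Stage 1: m₀ = 184,130 kg, m_f = 184,130 − 149,000 = 35,130 kg; Δv = 462×9.8×ln(5.241) = 4527.6×1.6566 ≈ 7500 m/s.
Stage 2: m₀ = 23,630 kg, m_f = 23,630 − 17,500 = 6,130 kg; Δv = 265×9.8×ln(3.855) = 2597.0×1.3493 ≈ 3504 m/s.
Total Δv = 7500 + 3504 = 11004 m/s.

Δv ≈ 11.0 km/s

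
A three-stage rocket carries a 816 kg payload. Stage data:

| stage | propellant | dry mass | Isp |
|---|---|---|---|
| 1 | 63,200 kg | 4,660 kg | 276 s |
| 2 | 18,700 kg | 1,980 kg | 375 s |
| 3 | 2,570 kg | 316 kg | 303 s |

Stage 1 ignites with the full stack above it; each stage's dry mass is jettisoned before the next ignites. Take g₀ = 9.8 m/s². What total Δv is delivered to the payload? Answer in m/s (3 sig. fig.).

Ignition mass of stage 1 = 63,200+4,660 + 18,700+1,980 + 2,570+316 + 816 = 92,242 kg.
Stage 1: m₀ = 92,242 kg, m_f = 92,242 − 63,200 = 29,042 kg; Δv = 276×9.8×ln(3.176) = 2704.8×1.1557 ≈ 3126 m/s.
Stage 2: m₀ = 24,382 kg, m_f = 24,382 − 18,700 = 5,682 kg; Δv = 375×9.8×ln(4.291) = 3675.0×1.4565 ≈ 5353 m/s.
Stage 3: m₀ = 3,702 kg, m_f = 3,702 − 2,570 = 1,132 kg; Δv = 303×9.8×ln(3.27) = 2969.4×1.1849 ≈ 3518 m/s.
Total Δv = 3126 + 5353 + 3518 = 11997 m/s.

Δv ≈ 12000 m/s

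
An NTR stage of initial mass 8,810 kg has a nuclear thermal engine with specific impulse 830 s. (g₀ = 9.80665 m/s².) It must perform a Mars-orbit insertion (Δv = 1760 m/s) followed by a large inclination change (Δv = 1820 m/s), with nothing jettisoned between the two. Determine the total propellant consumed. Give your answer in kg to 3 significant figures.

total propellant consumed ≈ 3140 kg

v_e = Isp · g₀ = 830 × 9.80665 = 8139.5 m/s.
After the first burn: m = 8810 × exp(−1760/8139.5) = 8810 × 0.80555 = 7,096.9 kg.
After the second burn: m = 7,096.9 × exp(−1820/8139.5) = 7,096.9 × 0.79963 = 5,674.89 kg.
Total propellant = m₀ − m_final = 8810 − 5,674.89 = 3,135.11 kg.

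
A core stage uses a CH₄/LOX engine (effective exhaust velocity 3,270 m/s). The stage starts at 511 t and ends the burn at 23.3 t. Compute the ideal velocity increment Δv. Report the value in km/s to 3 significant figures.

Using Δv = v_e ln(m₀/m_f): Δv = v_e · ln(m₀/m_f) = 3270.0 × ln(21.93) = 3270.0 × 3.0879 ≈ 10097.5 m/s.

Δv ≈ 10.1 km/s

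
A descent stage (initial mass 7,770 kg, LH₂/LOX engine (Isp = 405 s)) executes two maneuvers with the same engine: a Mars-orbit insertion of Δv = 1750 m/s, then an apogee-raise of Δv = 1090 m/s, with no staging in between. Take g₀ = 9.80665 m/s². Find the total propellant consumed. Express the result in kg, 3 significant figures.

v_e = Isp · g₀ = 405 × 9.80665 = 3971.7 m/s.
After the first burn: m = 7770 × exp(−1750/3971.7) = 7770 × 0.64364 = 5,001.08 kg.
After the second burn: m = 5,001.08 × exp(−1090/3971.7) = 5,001.08 × 0.76000 = 3,800.82 kg.
Total propellant = m₀ − m_final = 7770 − 3,800.82 = 3,969.18 kg.

total propellant consumed ≈ 3970 kg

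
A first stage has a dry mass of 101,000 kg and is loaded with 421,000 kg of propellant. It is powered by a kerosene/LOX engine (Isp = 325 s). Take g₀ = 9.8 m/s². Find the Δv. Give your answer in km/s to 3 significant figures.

Δv ≈ 5.23 km/s

v_e = Isp · g₀ = 325 × 9.8 = 3185.0 m/s.
m₀ = m_dry + m_prop = 101,000 + 421,000 = 522,000 kg.
By the Tsiolkovsky rocket equation, Δv = v_e · ln(m₀/m_f) = 3185.0 × ln(5.168) = 3185.0 × 1.6425 ≈ 5231.5 m/s.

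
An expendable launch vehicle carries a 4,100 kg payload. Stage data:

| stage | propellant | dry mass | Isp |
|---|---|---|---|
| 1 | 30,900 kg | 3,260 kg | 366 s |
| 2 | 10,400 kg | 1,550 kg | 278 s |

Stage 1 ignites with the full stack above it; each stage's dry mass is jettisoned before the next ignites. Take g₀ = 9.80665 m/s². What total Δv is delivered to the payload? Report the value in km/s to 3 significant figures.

Δv ≈ 6.28 km/s

Ignition mass of stage 1 = 30,900+3,260 + 10,400+1,550 + 4,100 = 50,210 kg.
Stage 1: m₀ = 50,210 kg, m_f = 50,210 − 30,900 = 19,310 kg; Δv = 366×9.80665×ln(2.6) = 3589.2×0.9556 ≈ 3430 m/s.
Stage 2: m₀ = 16,050 kg, m_f = 16,050 − 10,400 = 5,650 kg; Δv = 278×9.80665×ln(2.841) = 2726.2×1.0441 ≈ 2846 m/s.
Total Δv = 3430 + 2846 = 6276 m/s.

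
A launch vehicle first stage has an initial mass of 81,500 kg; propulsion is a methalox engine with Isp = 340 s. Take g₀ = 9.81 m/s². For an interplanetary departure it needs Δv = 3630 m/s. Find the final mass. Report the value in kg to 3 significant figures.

final mass ≈ 27400 kg

v_e = Isp · g₀ = 340 × 9.81 = 3335.4 m/s.
Using Δv = v_e ln(m₀/m_f): m₀/m_f = exp(Δv / v_e) = exp(3630 / 3335.4) = exp(1.0883) = 2.9693.
m_f = m₀ / 2.9693 = 81,500 / 2.9693 = 27,447.5 kg.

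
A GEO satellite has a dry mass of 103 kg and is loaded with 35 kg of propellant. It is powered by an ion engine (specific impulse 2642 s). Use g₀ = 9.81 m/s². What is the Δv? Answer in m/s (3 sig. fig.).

Δv ≈ 7580 m/s

v_e = Isp · g₀ = 2642 × 9.81 = 25918.0 m/s.
m₀ = m_dry + m_prop = 103 + 35 = 138 kg.
Rocket equation: Δv = v_e · ln(m₀/m_f) = 25918.0 × ln(1.34) = 25918.0 × 0.2925 ≈ 7581.7 m/s.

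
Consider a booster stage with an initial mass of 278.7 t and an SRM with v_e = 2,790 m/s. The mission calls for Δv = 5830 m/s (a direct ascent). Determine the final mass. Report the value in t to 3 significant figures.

final mass ≈ 34.5 t

Rocket equation: m₀/m_f = exp(Δv / v_e) = exp(5830 / 2790.0) = exp(2.0896) = 8.0817.
m_f = m₀ / 8.0817 = 278.7 / 8.0817 = 34.4853 t.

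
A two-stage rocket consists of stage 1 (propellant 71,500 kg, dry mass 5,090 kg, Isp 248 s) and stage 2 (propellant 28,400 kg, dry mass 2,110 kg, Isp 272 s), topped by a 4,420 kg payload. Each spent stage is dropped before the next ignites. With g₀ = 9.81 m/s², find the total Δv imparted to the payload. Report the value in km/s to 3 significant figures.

Δv ≈ 6.97 km/s

Ignition mass of stage 1 = 71,500+5,090 + 28,400+2,110 + 4,420 = 111,520 kg.
Stage 1: m₀ = 111,520 kg, m_f = 111,520 − 71,500 = 40,020 kg; Δv = 248×9.81×ln(2.787) = 2432.9×1.0248 ≈ 2493 m/s.
Stage 2: m₀ = 34,930 kg, m_f = 34,930 − 28,400 = 6,530 kg; Δv = 272×9.81×ln(5.349) = 2668.3×1.6769 ≈ 4475 m/s.
Total Δv = 2493 + 4475 = 6968 m/s.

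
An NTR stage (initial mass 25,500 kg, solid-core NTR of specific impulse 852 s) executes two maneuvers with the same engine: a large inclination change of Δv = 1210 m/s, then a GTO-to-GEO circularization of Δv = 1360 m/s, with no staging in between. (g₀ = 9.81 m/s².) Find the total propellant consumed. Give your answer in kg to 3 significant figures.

total propellant consumed ≈ 6750 kg

v_e = Isp · g₀ = 852 × 9.81 = 8358.1 m/s.
After the first burn: m = 25500 × exp(−1210/8358.1) = 25500 × 0.86522 = 22,063.1 kg.
After the second burn: m = 22,063.1 × exp(−1360/8358.1) = 22,063.1 × 0.84983 = 18,749.9 kg.
Total propellant = m₀ − m_final = 25500 − 18,749.9 = 6,750.1 kg.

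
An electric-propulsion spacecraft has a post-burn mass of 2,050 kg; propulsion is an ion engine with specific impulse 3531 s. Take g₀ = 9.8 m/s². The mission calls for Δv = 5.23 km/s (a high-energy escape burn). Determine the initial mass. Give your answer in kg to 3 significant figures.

v_e = Isp · g₀ = 3531 × 9.8 = 34603.8 m/s.
m₀/m_f = exp(Δv / v_e) = exp(5230 / 34603.8) = exp(0.1511) = 1.1632.
m₀ = m_f × 1.1632 = 2,050 × 1.1632 = 2,384.56 kg.

initial mass ≈ 2380 kg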